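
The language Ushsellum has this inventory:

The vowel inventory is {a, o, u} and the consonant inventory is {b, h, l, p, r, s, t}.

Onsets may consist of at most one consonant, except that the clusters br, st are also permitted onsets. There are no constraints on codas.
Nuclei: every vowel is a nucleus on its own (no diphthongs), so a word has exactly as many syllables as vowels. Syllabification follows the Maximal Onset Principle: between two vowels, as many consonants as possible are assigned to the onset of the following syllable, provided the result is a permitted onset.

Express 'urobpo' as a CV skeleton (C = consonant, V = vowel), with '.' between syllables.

V.CVC.CV

Vowels present: u, o, o; each is a nucleus, giving 3 syllables.
σ1/σ2 boundary: /r/ → onset of the next syllable (single consonants are always licit onsets).
σ2/σ3 boundary: /bp/ splits as /b/ + /p/ (/p/ is the longest suffix that is a licit onset).
So the parse is u.rob.po.
Mapping each syllable to C/V: /u/ → V, /rob/ → CVC, /po/ → CV.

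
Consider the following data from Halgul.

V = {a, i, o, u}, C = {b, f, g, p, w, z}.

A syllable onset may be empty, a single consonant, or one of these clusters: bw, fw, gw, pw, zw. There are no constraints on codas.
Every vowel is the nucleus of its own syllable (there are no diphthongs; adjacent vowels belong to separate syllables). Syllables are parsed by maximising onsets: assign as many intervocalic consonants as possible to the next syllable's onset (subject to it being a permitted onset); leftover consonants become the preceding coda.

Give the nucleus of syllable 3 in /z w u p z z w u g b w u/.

Nuclei (vowels): u, u, u → 3 syllables.
The third nucleus (vowel 3 from the left) is /u/.

u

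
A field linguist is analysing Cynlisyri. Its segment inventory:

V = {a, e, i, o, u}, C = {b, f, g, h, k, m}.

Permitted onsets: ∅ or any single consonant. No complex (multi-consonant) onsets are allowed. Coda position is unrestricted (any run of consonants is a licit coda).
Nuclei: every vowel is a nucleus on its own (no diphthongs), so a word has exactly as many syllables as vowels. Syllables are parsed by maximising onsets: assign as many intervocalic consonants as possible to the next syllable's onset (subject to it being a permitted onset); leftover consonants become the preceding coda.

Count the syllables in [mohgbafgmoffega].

5

The vowels are o, a, o, e, a — 5 nuclei, so 5 syllables.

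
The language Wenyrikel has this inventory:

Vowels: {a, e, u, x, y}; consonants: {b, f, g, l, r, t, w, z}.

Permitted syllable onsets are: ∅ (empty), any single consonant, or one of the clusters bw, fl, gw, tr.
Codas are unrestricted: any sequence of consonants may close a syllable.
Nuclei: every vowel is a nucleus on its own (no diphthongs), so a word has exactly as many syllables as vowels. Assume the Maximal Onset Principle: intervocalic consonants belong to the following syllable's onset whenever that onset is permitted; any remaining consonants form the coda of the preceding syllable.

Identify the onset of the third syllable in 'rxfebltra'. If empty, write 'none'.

tr

The vowels are x, e, a — 3 nuclei, so 3 syllables.
/x…e/ gap (V1→V2): /f/ is a single consonant, so it becomes the next onset.
/e…a/ gap (V2→V3): /bltr/; trying suffixes from longest down, /tr/ is the first permitted one, so coda /bl/ | onset /tr/.
So the parse is rx.febl.tra.
Syllable 3 is /tra/: onset /tr/, nucleus /a/, coda ∅.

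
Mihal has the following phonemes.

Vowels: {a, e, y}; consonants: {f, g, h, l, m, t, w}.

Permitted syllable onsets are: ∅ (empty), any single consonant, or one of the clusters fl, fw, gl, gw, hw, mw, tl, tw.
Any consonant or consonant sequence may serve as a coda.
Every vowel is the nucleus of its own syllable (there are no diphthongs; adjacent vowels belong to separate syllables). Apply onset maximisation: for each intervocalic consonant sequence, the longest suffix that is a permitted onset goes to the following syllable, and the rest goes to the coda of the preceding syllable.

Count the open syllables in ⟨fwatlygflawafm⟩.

2

Nuclei (vowels): a, y, a, a → 4 syllables.
/a…y/ gap (V1→V2): /tl/ — entire cluster is a permitted onset → onset /tl/, coda ∅.
/y…a/ gap (V2→V3): /gfl/ splits as /g/ + /fl/ (/fl/ is the longest suffix that is a licit onset).
/a…a/ gap (V3→V4): just /w/ — single C goes to the following onset.
Syllabification: fwa.tlyg.fla.wafm.
Classifying each syllable: /fwa/ (open), /tlyg/ (closed), /fla/ (open), /wafm/ (closed).
Open syllables: 2.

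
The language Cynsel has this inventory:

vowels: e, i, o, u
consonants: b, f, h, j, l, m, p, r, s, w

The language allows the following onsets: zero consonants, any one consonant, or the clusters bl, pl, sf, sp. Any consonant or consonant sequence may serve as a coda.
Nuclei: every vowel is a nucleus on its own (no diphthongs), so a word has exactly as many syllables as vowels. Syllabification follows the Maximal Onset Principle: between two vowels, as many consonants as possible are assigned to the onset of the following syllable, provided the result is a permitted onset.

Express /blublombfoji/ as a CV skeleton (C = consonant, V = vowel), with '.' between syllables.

CCV.CCVCC.CV.CV

Vowels present: u, o, o, i; each is a nucleus, giving 4 syllables.
/u…o/ gap (V1→V2): cluster /bl/ — /bl/ is itself a permitted onset, so the whole cluster goes right; preceding coda = ∅.
/o…o/ gap (V2→V3): /mbf/ splits as /mb/ + /f/ (/f/ is the longest suffix that is a licit onset).
/o…i/ gap (V3→V4): /j/ → onset of the next syllable (single consonants are always licit onsets).
Result: blu.blomb.fo.ji.
Mapping each syllable to C/V: /blu/ → CCV, /blomb/ → CCVCC, /fo/ → CV, /ji/ → CV.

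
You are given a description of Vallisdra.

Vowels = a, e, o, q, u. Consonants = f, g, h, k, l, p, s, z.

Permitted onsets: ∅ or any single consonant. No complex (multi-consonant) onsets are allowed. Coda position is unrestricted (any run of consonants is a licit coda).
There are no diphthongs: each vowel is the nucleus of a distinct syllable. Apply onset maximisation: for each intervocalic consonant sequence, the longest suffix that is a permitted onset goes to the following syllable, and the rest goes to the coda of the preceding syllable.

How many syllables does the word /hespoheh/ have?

3

The vowels are e, o, e — 3 nuclei, so 3 syllables.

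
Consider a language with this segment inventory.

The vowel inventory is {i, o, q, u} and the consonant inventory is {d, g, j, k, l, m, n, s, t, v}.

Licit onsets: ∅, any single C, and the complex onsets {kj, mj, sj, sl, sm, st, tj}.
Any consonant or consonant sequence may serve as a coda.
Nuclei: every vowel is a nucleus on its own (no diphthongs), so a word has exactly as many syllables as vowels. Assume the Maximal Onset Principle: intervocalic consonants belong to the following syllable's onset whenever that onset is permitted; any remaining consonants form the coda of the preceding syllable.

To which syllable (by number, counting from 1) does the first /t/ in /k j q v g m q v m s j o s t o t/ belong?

4

The vowels are q, q, o, o — 4 nuclei, so 4 syllables.
Between /q/ (V1) and /q/ (V2): /vgm/ — longest licit onset from the right is /m/, leaving /vg/ as coda.
Between /q/ (V2) and /o/ (V3): /vmsj/ — longest licit onset from the right is /sj/, leaving /vm/ as coda.
Between /o/ (V3) and /o/ (V4): /st/ — entire cluster is a permitted onset → onset /st/, coda ∅.
Syllabification: kjqvg.mqvm.sjo.stot.
The first /t/ is in the onset of syllable 4 (/stot/).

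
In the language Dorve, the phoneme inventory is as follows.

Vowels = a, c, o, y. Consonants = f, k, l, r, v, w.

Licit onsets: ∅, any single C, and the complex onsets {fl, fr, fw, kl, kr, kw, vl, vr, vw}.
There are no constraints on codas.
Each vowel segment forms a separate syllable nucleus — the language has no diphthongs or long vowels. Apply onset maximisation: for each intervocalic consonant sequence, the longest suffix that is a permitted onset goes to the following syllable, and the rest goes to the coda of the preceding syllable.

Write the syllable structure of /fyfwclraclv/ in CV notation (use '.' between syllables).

CV.CCVC.CV.VCC

Nuclei (vowels): y, c, a, c → 4 syllables.
Between /y/ (V1) and /c/ (V2): /fw/ is a licit onset in full, so it all attaches to the next syllable.
Between /c/ (V2) and /a/ (V3): /lr/ — longest licit onset from the right is /r/, leaving /l/ as coda.
Between /a/ (V3) and /c/ (V4): no consonants, so the boundary falls immediately after /a/.
Putting it together: fy.fwcl.ra.clv.
Mapping each syllable to C/V: /fy/ → CV, /fwcl/ → CCVC, /ra/ → CV, /clv/ → VCC.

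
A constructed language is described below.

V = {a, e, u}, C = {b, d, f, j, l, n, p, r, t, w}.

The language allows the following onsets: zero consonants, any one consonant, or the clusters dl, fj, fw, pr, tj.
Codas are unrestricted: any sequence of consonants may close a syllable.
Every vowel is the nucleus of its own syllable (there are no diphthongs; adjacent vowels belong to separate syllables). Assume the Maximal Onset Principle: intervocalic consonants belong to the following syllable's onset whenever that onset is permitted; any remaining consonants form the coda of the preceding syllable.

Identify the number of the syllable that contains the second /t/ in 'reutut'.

3

Vowels present: e, u, u; each is a nucleus, giving 3 syllables.
V1 /e/ – V2 /u/: no consonants, so the boundary falls immediately after /e/.
V2 /u/ – V3 /u/: /t/ is a single consonant, so it becomes the next onset.
So the parse is re.u.tut.
The second /t/ is in the coda of syllable 3 (/tut/).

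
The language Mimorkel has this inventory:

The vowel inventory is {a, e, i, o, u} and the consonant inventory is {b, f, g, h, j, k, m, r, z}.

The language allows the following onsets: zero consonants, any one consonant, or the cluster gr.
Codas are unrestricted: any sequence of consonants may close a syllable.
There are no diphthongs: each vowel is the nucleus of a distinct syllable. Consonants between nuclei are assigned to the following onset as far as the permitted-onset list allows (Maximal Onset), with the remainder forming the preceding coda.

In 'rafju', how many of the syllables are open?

Nuclei (vowels): a, u → 2 syllables.
Between /a/ (V1) and /u/ (V2): /fj/ splits as /f/ + /j/ (/j/ is the longest suffix that is a licit onset).
Result: raf.ju.
Classifying each syllable: /raf/ (closed), /ju/ (open).
Open syllables: 1.

1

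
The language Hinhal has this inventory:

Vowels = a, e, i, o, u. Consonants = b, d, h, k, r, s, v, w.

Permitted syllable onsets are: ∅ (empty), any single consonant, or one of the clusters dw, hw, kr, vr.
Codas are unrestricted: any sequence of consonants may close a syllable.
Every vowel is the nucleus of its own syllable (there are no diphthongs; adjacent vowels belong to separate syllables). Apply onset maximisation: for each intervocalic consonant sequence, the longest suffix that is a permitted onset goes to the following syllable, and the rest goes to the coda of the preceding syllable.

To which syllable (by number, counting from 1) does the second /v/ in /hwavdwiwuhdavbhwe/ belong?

Vowels present: a, i, u, a, e; each is a nucleus, giving 5 syllables.
V1 /a/ – V2 /i/: /vdw/ — longest licit onset from the right is /dw/, leaving /v/ as coda.
V2 /i/ – V3 /u/: just /w/ — single C goes to the following onset.
V3 /u/ – V4 /a/: /hd/; trying suffixes from longest down, /d/ is the first permitted one, so coda /h/ | onset /d/.
V4 /a/ – V5 /e/: /vbhw/ — longest licit onset from the right is /hw/, leaving /vb/ as coda.
Result: hwav.dwi.wuh.davb.hwe.
The second /v/ is in the coda of syllable 4 (/davb/).

4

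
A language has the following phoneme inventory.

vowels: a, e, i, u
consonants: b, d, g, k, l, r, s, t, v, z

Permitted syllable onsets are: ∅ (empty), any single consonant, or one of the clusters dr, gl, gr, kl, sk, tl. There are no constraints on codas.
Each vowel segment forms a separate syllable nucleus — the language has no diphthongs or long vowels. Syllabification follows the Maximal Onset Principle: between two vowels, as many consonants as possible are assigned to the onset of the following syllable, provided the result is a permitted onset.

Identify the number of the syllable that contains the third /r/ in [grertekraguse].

3

The vowels are e, e, a, u, e — 5 nuclei, so 5 syllables.
σ1/σ2 boundary: /rt/ — longest licit onset from the right is /t/, leaving /r/ as coda.
σ2/σ3 boundary: /kr/ splits as /k/ + /r/ (/r/ is the longest suffix that is a licit onset).
σ3/σ4 boundary: /g/ is a single consonant, so it becomes the next onset.
σ4/σ5 boundary: just /s/ — single C goes to the following onset.
So the parse is grer.tek.ra.gu.se.
The third /r/ is in the onset of syllable 3 (/ra/).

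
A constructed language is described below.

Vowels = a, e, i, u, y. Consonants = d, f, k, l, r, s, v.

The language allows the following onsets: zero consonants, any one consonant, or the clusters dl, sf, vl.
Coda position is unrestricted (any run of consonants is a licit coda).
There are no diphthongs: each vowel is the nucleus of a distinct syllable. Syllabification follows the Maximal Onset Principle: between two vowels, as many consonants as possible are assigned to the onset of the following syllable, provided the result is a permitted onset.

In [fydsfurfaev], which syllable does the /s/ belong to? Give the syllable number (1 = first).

Nuclei (vowels): y, u, a, e → 4 syllables.
V1 /y/ – V2 /u/: /dsf/ — longest licit onset from the right is /sf/, leaving /d/ as coda.
V2 /u/ – V3 /a/: cluster /rf/ — the longest permitted-onset suffix is /f/; onset = /f/, preceding coda = /r/.
V3 /a/ – V4 /e/: hiatus — the boundary sits between the two vowels.
Result: fyd.sfur.fa.ev.
The /s/ is in the onset of syllable 2 (/sfur/).

2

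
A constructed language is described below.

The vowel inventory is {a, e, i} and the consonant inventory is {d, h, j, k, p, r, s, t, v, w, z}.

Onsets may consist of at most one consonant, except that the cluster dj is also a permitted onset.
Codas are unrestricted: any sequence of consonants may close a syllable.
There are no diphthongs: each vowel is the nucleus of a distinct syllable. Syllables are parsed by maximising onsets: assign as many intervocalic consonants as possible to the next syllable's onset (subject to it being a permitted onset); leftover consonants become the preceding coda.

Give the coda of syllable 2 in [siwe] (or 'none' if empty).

Nuclei (vowels): i, e → 2 syllables.
σ1/σ2 boundary: just /w/ — single C goes to the following onset.
Putting it together: si.we.
Syllable 2 is /we/: onset /w/, nucleus /e/, coda ∅.

none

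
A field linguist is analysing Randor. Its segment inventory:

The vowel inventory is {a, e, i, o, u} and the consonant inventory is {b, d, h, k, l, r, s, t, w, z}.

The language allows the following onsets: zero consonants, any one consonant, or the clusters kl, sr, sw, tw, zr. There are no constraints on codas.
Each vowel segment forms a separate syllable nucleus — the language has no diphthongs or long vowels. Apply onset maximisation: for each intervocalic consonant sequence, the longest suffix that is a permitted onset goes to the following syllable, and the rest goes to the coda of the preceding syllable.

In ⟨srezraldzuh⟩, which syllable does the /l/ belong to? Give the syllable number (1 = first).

Nuclei (vowels): e, a, u → 3 syllables.
Between /e/ (V1) and /a/ (V2): cluster /zr/ — /zr/ is itself a permitted onset, so the whole cluster goes right; preceding coda = ∅.
Between /a/ (V2) and /u/ (V3): /ldz/ splits as /ld/ + /z/ (/z/ is the longest suffix that is a licit onset).
So the parse is sre.zrald.zuh.
The /l/ is in the coda of syllable 2 (/zrald/).

2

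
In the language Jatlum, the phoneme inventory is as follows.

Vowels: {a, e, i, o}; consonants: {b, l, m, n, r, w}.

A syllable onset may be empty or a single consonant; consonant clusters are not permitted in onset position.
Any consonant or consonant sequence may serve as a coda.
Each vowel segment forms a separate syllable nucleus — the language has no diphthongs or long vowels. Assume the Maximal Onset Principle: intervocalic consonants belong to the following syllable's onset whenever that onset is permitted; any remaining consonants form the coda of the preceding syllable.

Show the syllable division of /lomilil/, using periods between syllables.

Vowels present: o, i, i; each is a nucleus, giving 3 syllables.
σ1/σ2 boundary: /m/ is a single consonant, so it becomes the next onset.
σ2/σ3 boundary: /l/ → onset of the next syllable (single consonants are always licit onsets).

lo.mi.lil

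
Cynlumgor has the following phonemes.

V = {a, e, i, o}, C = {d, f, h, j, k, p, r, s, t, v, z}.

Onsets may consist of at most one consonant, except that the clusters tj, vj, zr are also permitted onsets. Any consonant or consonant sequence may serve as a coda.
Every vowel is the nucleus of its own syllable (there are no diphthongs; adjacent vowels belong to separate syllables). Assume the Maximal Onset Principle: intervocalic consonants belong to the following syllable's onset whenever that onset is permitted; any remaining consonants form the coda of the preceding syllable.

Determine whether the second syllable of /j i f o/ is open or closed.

open

Nuclei (vowels): i, o → 2 syllables.
Between /i/ (V1) and /o/ (V2): /f/ is a single consonant, so it becomes the next onset.
Syllabification: ji.fo.
Syllable 2 is /fo/; it ends in its nucleus with no coda, so it is open.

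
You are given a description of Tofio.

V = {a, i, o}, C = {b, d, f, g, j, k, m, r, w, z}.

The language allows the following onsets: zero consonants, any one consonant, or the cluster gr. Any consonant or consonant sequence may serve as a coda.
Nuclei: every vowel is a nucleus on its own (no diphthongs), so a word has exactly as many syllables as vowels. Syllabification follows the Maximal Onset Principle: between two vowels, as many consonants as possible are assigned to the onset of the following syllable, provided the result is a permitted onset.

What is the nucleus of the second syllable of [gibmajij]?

The vowels are i, a, i — 3 nuclei, so 3 syllables.
The second nucleus (vowel 2 from the left) is /a/.

a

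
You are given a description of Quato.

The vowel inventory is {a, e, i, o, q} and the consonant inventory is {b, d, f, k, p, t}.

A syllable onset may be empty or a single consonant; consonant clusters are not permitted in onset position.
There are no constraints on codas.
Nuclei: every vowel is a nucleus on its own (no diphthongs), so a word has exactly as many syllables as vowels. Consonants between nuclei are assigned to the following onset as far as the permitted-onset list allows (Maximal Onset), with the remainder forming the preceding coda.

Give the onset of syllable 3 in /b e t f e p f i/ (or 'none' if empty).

Vowels present: e, e, i; each is a nucleus, giving 3 syllables.
V1 /e/ – V2 /e/: /tf/ — longest licit onset from the right is /f/, leaving /t/ as coda.
V2 /e/ – V3 /i/: cluster /pf/ — the longest permitted-onset suffix is /f/; onset = /f/, preceding coda = /p/.
So the parse is bet.fep.fi.
Syllable 3 is /fi/: onset /f/, nucleus /i/, coda ∅.

f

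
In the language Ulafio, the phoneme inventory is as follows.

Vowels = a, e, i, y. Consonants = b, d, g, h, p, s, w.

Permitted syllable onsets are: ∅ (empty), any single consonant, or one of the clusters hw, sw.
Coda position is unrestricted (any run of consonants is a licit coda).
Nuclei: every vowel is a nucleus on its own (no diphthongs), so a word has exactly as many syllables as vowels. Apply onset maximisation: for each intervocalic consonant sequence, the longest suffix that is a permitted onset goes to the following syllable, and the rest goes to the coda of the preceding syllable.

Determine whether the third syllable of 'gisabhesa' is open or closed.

Nuclei (vowels): i, a, e, a → 4 syllables.
/i…a/ gap (V1→V2): just /s/ — single C goes to the following onset.
/a…e/ gap (V2→V3): /bh/; trying suffixes from longest down, /h/ is the first permitted one, so coda /b/ | onset /h/.
/e…a/ gap (V3→V4): /s/ → onset of the next syllable (single consonants are always licit onsets).
Result: gi.sab.he.sa.
Syllable 3 is /he/; it ends in its nucleus with no coda, so it is open.

open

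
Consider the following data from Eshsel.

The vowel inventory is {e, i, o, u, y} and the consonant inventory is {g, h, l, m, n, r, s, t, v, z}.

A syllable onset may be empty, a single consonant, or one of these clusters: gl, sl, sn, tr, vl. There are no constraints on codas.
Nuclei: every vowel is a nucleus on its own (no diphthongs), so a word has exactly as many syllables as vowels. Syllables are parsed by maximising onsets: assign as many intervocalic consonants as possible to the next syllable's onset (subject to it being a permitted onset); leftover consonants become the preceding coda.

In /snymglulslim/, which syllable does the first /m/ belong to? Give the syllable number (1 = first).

Vowels present: y, u, i; each is a nucleus, giving 3 syllables.
σ1/σ2 boundary: cluster /mgl/ — the longest permitted-onset suffix is /gl/; onset = /gl/, preceding coda = /m/.
σ2/σ3 boundary: /lsl/ splits as /l/ + /sl/ (/sl/ is the longest suffix that is a licit onset).
Syllabification: snym.glul.slim.
The first /m/ is in the coda of syllable 1 (/snym/).

1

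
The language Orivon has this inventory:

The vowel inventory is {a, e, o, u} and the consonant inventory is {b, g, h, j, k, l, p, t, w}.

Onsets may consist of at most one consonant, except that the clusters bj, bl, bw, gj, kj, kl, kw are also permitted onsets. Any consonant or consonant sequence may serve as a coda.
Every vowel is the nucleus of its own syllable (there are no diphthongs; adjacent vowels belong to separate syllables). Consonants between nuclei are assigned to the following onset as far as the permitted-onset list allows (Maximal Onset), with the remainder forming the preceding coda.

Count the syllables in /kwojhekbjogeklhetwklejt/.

The vowels are o, e, o, e, e, e — 6 nuclei, so 6 syllables.

6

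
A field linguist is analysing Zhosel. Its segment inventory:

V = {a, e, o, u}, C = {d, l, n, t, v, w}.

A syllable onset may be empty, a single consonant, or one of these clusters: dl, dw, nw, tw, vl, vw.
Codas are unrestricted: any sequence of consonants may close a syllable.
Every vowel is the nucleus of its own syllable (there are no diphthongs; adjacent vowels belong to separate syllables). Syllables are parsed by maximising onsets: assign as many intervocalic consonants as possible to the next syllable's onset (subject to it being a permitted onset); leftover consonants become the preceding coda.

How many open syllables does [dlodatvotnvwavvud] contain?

Nuclei (vowels): o, a, o, a, u → 5 syllables.
Between /o/ (V1) and /a/ (V2): just /d/ — single C goes to the following onset.
Between /a/ (V2) and /o/ (V3): /tv/ splits as /t/ + /v/ (/v/ is the longest suffix that is a licit onset).
Between /o/ (V3) and /a/ (V4): /tnvw/ — longest licit onset from the right is /vw/, leaving /tn/ as coda.
Between /a/ (V4) and /u/ (V5): cluster /vv/ — the longest permitted-onset suffix is /v/; onset = /v/, preceding coda = /v/.
Putting it together: dlo.dat.votn.vwav.vud.
Classifying each syllable: /dlo/ (open), /dat/ (closed), /votn/ (closed), /vwav/ (closed), /vud/ (closed).
Open syllables: 1.

1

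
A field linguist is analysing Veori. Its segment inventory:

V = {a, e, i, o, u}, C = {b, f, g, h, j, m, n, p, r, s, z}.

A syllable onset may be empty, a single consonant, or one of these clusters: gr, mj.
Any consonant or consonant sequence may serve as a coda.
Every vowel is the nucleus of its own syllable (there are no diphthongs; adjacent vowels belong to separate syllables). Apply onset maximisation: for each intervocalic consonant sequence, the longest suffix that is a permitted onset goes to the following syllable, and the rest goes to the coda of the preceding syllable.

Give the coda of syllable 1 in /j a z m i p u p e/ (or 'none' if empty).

z

Nuclei (vowels): a, i, u, e → 4 syllables.
V1 /a/ – V2 /i/: /zm/; trying suffixes from longest down, /m/ is the first permitted one, so coda /z/ | onset /m/.
V2 /i/ – V3 /u/: /p/ is a single consonant, so it becomes the next onset.
V3 /u/ – V4 /e/: /p/ is a single consonant, so it becomes the next onset.
Result: jaz.mi.pu.pe.
Syllable 1 is /jaz/: onset /j/, nucleus /a/, coda /z/.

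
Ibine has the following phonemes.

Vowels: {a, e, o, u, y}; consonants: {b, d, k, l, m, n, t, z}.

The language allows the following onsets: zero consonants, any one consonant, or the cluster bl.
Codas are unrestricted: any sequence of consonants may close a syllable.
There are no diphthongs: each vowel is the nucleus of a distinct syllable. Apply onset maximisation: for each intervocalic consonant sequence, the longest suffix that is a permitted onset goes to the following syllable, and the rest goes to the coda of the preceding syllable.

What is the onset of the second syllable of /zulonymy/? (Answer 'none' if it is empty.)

l

Nuclei (vowels): u, o, y, y → 4 syllables.
Between /u/ (V1) and /o/ (V2): just /l/ — single C goes to the following onset.
Between /o/ (V2) and /y/ (V3): just /n/ — single C goes to the following onset.
Between /y/ (V3) and /y/ (V4): just /m/ — single C goes to the following onset.
Result: zu.lo.ny.my.
Syllable 2 is /lo/: onset /l/, nucleus /o/, coda ∅.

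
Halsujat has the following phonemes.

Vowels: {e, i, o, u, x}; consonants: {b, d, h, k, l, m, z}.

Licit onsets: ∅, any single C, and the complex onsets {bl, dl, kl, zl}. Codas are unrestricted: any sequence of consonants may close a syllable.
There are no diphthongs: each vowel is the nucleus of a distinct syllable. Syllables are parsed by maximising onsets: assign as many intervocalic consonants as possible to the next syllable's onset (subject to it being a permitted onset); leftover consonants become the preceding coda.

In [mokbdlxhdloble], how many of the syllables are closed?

Nuclei (vowels): o, x, o, e → 4 syllables.
Between /o/ (V1) and /x/ (V2): /kbdl/ splits as /kb/ + /dl/ (/dl/ is the longest suffix that is a licit onset).
Between /x/ (V2) and /o/ (V3): /hdl/; trying suffixes from longest down, /dl/ is the first permitted one, so coda /h/ | onset /dl/.
Between /o/ (V3) and /e/ (V4): /bl/ — entire cluster is a permitted onset → onset /bl/, coda ∅.
Syllabification: mokb.dlxh.dlo.ble.
Classifying each syllable: /mokb/ (closed), /dlxh/ (closed), /dlo/ (open), /ble/ (open).
Closed syllables: 2.

2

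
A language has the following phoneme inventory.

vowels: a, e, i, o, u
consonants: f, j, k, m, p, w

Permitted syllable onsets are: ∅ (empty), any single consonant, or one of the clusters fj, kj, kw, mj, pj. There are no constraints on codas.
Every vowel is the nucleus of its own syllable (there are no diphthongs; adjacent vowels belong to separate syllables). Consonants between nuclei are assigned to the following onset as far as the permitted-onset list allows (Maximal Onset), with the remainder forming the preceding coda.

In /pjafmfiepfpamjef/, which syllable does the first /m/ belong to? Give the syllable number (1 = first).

1

Nuclei (vowels): a, i, e, a, e → 5 syllables.
/a…i/ gap (V1→V2): /fmf/ — longest licit onset from the right is /f/, leaving /fm/ as coda.
/i…e/ gap (V2→V3): nothing intervenes; syllable break is V.V.
/e…a/ gap (V3→V4): /pfp/ — longest licit onset from the right is /p/, leaving /pf/ as coda.
/a…e/ gap (V4→V5): cluster /mj/ — /mj/ is itself a permitted onset, so the whole cluster goes right; preceding coda = ∅.
Syllabification: pjafm.fi.epf.pa.mjef.
The first /m/ is in the coda of syllable 1 (/pjafm/).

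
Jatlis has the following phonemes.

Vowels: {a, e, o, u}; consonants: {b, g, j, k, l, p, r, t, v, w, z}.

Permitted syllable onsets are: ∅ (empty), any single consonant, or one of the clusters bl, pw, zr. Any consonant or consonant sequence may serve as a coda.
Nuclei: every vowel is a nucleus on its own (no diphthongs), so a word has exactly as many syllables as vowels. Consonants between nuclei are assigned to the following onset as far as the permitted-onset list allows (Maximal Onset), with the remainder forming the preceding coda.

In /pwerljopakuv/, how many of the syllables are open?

2

Nuclei (vowels): e, o, a, u → 4 syllables.
V1 /e/ – V2 /o/: /rlj/; trying suffixes from longest down, /j/ is the first permitted one, so coda /rl/ | onset /j/.
V2 /o/ – V3 /a/: /p/ → onset of the next syllable (single consonants are always licit onsets).
V3 /a/ – V4 /u/: just /k/ — single C goes to the following onset.
So the parse is pwerl.jo.pa.kuv.
Classifying each syllable: /pwerl/ (closed), /jo/ (open), /pa/ (open), /kuv/ (closed).
Open syllables: 2.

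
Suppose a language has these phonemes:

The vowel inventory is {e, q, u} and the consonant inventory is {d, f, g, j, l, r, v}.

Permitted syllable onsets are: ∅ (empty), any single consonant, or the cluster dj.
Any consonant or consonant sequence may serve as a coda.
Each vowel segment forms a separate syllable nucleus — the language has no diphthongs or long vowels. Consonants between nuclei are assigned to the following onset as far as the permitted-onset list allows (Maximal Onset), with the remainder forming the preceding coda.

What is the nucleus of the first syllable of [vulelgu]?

Nuclei (vowels): u, e, u → 3 syllables.
The first nucleus (vowel 1 from the left) is /u/.

u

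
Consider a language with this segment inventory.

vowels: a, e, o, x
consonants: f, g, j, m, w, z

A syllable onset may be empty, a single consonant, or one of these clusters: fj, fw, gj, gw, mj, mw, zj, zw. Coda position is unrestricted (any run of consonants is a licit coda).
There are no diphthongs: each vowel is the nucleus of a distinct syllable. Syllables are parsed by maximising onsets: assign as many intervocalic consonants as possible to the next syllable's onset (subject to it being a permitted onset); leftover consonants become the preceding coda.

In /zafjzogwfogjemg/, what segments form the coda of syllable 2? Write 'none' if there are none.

gw

The vowels are a, o, o, e — 4 nuclei, so 4 syllables.
σ1/σ2 boundary: /fjz/ — longest licit onset from the right is /z/, leaving /fj/ as coda.
σ2/σ3 boundary: /gwf/ — longest licit onset from the right is /f/, leaving /gw/ as coda.
σ3/σ4 boundary: cluster /gj/ — /gj/ is itself a permitted onset, so the whole cluster goes right; preceding coda = ∅.
So the parse is zafj.zogw.fo.gjemg.
Syllable 2 is /zogw/: onset /z/, nucleus /o/, coda /gw/.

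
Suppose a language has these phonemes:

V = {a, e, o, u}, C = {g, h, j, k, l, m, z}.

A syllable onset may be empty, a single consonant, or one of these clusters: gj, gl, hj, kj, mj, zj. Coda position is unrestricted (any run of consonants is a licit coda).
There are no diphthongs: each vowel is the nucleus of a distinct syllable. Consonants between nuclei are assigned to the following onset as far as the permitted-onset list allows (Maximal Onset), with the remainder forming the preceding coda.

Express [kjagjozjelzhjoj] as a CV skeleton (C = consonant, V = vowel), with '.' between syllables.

Vowels present: a, o, e, o; each is a nucleus, giving 4 syllables.
Between /a/ (V1) and /o/ (V2): /gj/ is a licit onset in full, so it all attaches to the next syllable.
Between /o/ (V2) and /e/ (V3): /zj/ — entire cluster is a permitted onset → onset /zj/, coda ∅.
Between /e/ (V3) and /o/ (V4): /lzhj/; trying suffixes from longest down, /hj/ is the first permitted one, so coda /lz/ | onset /hj/.
Syllabification: kja.gjo.zjelz.hjoj.
Mapping each syllable to C/V: /kja/ → CCV, /gjo/ → CCV, /zjelz/ → CCVCC, /hjoj/ → CCVC.

CCV.CCV.CCVCC.CCVC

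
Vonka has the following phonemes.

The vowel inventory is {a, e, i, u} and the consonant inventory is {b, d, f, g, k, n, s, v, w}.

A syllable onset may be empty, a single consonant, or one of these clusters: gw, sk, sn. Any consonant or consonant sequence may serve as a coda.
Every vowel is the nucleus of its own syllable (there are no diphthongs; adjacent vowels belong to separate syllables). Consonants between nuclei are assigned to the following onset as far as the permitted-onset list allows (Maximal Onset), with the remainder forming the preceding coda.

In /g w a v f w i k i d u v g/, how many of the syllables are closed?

Nuclei (vowels): a, i, i, u → 4 syllables.
σ1/σ2 boundary: /vfw/ — longest licit onset from the right is /w/, leaving /vf/ as coda.
σ2/σ3 boundary: just /k/ — single C goes to the following onset.
σ3/σ4 boundary: /d/ → onset of the next syllable (single consonants are always licit onsets).
Syllabification: gwavf.wi.ki.duvg.
Classifying each syllable: /gwavf/ (closed), /wi/ (open), /ki/ (open), /duvg/ (closed).
Closed syllables: 2.

2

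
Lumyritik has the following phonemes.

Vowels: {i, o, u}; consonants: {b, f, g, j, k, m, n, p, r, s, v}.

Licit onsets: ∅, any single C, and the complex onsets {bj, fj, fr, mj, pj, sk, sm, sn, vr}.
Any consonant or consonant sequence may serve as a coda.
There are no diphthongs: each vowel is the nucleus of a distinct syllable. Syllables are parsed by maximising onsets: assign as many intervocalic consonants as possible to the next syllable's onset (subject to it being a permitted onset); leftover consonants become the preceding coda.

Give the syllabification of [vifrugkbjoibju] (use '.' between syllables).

Nuclei (vowels): i, u, o, i, u → 5 syllables.
/i…u/ gap (V1→V2): /fr/ is a licit onset in full, so it all attaches to the next syllable.
/u…o/ gap (V2→V3): /gkbj/; trying suffixes from longest down, /bj/ is the first permitted one, so coda /gk/ | onset /bj/.
/o…i/ gap (V3→V4): hiatus — the boundary sits between the two vowels.
/i…u/ gap (V4→V5): /bj/ — entire cluster is a permitted onset → onset /bj/, coda ∅.

vi.frugk.bjo.i.bju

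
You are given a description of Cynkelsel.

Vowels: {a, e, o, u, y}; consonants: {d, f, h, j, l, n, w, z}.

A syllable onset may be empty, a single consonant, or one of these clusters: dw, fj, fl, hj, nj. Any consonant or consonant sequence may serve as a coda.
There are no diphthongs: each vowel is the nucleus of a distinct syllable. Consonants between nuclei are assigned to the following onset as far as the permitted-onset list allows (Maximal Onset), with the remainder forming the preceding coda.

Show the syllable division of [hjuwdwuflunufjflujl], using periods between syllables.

hjuw.dwu.flu.nufj.flujl

Nuclei (vowels): u, u, u, u, u → 5 syllables.
V1 /u/ – V2 /u/: cluster /wdw/ — the longest permitted-onset suffix is /dw/; onset = /dw/, preceding coda = /w/.
V2 /u/ – V3 /u/: cluster /fl/ — /fl/ is itself a permitted onset, so the whole cluster goes right; preceding coda = ∅.
V3 /u/ – V4 /u/: just /n/ — single C goes to the following onset.
V4 /u/ – V5 /u/: cluster /fjfl/ — the longest permitted-onset suffix is /fl/; onset = /fl/, preceding coda = /fj/.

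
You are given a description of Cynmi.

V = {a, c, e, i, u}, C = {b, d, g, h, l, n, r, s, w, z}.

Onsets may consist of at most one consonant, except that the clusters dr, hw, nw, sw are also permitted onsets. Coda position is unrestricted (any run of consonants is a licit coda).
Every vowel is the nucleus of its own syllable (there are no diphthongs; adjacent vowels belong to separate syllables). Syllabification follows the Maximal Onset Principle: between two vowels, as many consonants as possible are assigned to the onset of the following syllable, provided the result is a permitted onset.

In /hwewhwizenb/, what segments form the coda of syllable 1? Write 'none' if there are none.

Nuclei (vowels): e, i, e → 3 syllables.
/e…i/ gap (V1→V2): /whw/ splits as /w/ + /hw/ (/hw/ is the longest suffix that is a licit onset).
/i…e/ gap (V2→V3): just /z/ — single C goes to the following onset.
So the parse is hwew.hwi.zenb.
Syllable 1 is /hwew/: onset /hw/, nucleus /e/, coda /w/.

w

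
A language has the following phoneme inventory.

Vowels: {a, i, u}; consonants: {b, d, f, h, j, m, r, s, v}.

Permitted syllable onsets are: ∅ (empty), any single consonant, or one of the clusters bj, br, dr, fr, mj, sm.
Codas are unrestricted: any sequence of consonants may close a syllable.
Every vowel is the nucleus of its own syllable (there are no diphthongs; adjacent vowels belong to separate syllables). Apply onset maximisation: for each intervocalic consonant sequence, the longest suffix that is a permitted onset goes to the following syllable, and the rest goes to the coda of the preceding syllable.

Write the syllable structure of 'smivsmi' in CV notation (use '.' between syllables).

CCVC.CCV

The vowels are i, i — 2 nuclei, so 2 syllables.
Between /i/ (V1) and /i/ (V2): /vsm/ splits as /v/ + /sm/ (/sm/ is the longest suffix that is a licit onset).
Putting it together: smiv.smi.
Mapping each syllable to C/V: /smiv/ → CCVC, /smi/ → CCV.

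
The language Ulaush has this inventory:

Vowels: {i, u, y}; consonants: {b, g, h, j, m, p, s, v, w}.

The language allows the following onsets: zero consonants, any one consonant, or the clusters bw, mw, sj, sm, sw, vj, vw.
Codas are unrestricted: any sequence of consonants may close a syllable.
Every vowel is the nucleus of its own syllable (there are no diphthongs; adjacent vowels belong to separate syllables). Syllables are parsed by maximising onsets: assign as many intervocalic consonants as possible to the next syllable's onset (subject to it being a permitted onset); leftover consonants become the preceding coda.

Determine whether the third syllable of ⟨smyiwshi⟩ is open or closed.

open

Nuclei (vowels): y, i, i → 3 syllables.
σ1/σ2 boundary: nothing intervenes; syllable break is V.V.
σ2/σ3 boundary: /wsh/ splits as /ws/ + /h/ (/h/ is the longest suffix that is a licit onset).
So the parse is smy.iws.hi.
Syllable 3 is /hi/; it ends in its nucleus with no coda, so it is open.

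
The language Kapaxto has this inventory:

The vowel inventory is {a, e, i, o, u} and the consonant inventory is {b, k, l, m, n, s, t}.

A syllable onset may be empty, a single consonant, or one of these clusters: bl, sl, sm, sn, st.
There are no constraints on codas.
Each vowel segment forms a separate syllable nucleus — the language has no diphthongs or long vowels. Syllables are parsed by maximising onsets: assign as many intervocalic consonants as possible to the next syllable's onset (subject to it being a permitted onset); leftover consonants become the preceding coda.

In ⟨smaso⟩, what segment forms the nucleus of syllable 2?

o

Nuclei (vowels): a, o → 2 syllables.
The second nucleus (vowel 2 from the left) is /o/.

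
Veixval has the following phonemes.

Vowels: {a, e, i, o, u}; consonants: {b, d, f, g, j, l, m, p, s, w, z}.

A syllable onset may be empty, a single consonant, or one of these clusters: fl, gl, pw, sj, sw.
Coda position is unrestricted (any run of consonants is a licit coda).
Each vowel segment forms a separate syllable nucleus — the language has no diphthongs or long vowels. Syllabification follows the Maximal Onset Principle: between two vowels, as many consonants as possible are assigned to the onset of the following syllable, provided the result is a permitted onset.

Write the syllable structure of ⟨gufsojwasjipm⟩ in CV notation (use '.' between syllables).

Vowels present: u, o, a, i; each is a nucleus, giving 4 syllables.
σ1/σ2 boundary: cluster /fs/ — the longest permitted-onset suffix is /s/; onset = /s/, preceding coda = /f/.
σ2/σ3 boundary: /jw/ splits as /j/ + /w/ (/w/ is the longest suffix that is a licit onset).
σ3/σ4 boundary: cluster /sj/ — /sj/ is itself a permitted onset, so the whole cluster goes right; preceding coda = ∅.
Putting it together: guf.soj.wa.sjipm.
Mapping each syllable to C/V: /guf/ → CVC, /soj/ → CVC, /wa/ → CV, /sjipm/ → CCVCC.

CVC.CVC.CV.CCVCC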